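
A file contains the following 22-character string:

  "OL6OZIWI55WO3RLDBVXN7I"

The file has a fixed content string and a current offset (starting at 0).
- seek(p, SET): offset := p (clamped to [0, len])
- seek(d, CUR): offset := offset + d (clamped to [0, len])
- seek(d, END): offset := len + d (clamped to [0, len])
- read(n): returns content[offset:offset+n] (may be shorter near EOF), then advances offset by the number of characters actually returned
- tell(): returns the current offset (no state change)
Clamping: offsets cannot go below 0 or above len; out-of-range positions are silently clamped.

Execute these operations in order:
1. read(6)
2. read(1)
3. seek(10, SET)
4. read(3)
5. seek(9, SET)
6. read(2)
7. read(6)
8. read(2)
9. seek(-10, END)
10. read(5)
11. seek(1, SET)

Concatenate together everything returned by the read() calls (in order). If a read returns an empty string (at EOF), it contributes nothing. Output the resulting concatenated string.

After 1 (read(6)): returned 'OL6OZI', offset=6
After 2 (read(1)): returned 'W', offset=7
After 3 (seek(10, SET)): offset=10
After 4 (read(3)): returned 'WO3', offset=13
After 5 (seek(9, SET)): offset=9
After 6 (read(2)): returned '5W', offset=11
After 7 (read(6)): returned 'O3RLDB', offset=17
After 8 (read(2)): returned 'VX', offset=19
After 9 (seek(-10, END)): offset=12
After 10 (read(5)): returned '3RLDB', offset=17
After 11 (seek(1, SET)): offset=1

Answer: OL6OZIWWO35WO3RLDBVX3RLDB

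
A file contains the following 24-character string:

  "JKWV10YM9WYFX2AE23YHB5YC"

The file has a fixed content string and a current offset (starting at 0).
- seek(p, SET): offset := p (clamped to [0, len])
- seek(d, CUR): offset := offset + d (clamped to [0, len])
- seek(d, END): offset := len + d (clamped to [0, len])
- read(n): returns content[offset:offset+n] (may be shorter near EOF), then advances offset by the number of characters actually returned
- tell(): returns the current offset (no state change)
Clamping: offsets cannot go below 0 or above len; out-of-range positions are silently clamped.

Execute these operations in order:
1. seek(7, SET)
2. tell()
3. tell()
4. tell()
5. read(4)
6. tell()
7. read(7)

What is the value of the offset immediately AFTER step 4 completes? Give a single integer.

After 1 (seek(7, SET)): offset=7
After 2 (tell()): offset=7
After 3 (tell()): offset=7
After 4 (tell()): offset=7

Answer: 7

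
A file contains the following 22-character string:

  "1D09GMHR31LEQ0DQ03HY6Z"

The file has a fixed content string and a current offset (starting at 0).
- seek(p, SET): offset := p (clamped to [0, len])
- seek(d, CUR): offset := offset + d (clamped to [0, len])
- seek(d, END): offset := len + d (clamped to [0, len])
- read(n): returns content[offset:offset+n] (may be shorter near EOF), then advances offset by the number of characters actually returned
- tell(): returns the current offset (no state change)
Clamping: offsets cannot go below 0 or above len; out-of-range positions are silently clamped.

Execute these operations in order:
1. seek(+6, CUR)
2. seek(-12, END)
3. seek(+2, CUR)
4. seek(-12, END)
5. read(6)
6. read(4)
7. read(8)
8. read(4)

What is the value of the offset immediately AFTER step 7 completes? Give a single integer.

Answer: 22

Derivation:
After 1 (seek(+6, CUR)): offset=6
After 2 (seek(-12, END)): offset=10
After 3 (seek(+2, CUR)): offset=12
After 4 (seek(-12, END)): offset=10
After 5 (read(6)): returned 'LEQ0DQ', offset=16
After 6 (read(4)): returned '03HY', offset=20
After 7 (read(8)): returned '6Z', offset=22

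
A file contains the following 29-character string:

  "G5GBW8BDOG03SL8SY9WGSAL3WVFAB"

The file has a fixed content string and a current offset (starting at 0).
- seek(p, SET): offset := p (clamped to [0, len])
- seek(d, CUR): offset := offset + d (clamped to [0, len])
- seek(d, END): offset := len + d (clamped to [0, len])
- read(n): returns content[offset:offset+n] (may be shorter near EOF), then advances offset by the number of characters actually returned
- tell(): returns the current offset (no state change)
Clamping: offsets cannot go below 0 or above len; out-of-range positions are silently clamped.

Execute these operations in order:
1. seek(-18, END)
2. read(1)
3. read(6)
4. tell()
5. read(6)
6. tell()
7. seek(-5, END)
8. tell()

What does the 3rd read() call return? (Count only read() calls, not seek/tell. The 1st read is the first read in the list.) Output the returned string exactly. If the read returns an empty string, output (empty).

After 1 (seek(-18, END)): offset=11
After 2 (read(1)): returned '3', offset=12
After 3 (read(6)): returned 'SL8SY9', offset=18
After 4 (tell()): offset=18
After 5 (read(6)): returned 'WGSAL3', offset=24
After 6 (tell()): offset=24
After 7 (seek(-5, END)): offset=24
After 8 (tell()): offset=24

Answer: WGSAL3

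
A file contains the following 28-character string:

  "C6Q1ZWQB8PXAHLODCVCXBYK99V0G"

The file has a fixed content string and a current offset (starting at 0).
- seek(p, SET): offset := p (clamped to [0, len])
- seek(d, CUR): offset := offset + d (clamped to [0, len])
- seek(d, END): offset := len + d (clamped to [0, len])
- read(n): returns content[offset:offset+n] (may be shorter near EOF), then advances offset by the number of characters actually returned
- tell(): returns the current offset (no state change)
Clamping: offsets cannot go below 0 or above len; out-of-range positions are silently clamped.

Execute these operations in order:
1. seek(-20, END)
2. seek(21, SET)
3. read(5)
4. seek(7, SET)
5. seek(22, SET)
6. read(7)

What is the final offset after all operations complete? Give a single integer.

Answer: 28

Derivation:
After 1 (seek(-20, END)): offset=8
After 2 (seek(21, SET)): offset=21
After 3 (read(5)): returned 'YK99V', offset=26
After 4 (seek(7, SET)): offset=7
After 5 (seek(22, SET)): offset=22
After 6 (read(7)): returned 'K99V0G', offset=28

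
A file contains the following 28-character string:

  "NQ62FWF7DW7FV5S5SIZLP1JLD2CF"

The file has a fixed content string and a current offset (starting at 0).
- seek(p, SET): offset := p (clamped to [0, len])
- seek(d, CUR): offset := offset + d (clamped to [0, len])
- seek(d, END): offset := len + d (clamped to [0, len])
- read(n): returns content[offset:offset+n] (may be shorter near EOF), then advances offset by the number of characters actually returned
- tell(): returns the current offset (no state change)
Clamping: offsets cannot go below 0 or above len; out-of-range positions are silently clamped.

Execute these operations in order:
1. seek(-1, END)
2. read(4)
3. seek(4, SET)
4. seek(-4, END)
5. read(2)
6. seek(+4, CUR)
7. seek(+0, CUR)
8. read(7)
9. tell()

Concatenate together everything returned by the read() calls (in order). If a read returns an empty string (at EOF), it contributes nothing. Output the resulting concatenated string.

Answer: FD2

Derivation:
After 1 (seek(-1, END)): offset=27
After 2 (read(4)): returned 'F', offset=28
After 3 (seek(4, SET)): offset=4
After 4 (seek(-4, END)): offset=24
After 5 (read(2)): returned 'D2', offset=26
After 6 (seek(+4, CUR)): offset=28
After 7 (seek(+0, CUR)): offset=28
After 8 (read(7)): returned '', offset=28
After 9 (tell()): offset=28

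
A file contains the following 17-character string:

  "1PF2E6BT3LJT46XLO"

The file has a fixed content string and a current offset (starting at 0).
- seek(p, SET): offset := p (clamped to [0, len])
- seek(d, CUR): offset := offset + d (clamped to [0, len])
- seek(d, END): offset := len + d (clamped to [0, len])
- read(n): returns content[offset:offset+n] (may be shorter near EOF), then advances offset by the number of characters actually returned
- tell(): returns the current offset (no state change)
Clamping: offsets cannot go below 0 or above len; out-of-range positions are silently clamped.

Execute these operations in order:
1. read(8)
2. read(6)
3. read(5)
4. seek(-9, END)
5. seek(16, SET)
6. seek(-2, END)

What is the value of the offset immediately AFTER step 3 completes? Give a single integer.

After 1 (read(8)): returned '1PF2E6BT', offset=8
After 2 (read(6)): returned '3LJT46', offset=14
After 3 (read(5)): returned 'XLO', offset=17

Answer: 17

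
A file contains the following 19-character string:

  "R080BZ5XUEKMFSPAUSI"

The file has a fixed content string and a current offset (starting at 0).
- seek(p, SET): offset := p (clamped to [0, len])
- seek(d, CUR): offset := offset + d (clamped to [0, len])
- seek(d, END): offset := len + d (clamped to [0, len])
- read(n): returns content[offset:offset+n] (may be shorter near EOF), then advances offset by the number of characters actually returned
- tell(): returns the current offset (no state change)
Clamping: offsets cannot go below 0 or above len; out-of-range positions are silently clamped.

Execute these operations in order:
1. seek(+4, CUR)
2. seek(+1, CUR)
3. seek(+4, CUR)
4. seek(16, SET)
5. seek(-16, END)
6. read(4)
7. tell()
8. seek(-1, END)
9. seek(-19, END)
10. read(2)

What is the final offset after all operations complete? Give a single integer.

After 1 (seek(+4, CUR)): offset=4
After 2 (seek(+1, CUR)): offset=5
After 3 (seek(+4, CUR)): offset=9
After 4 (seek(16, SET)): offset=16
After 5 (seek(-16, END)): offset=3
After 6 (read(4)): returned '0BZ5', offset=7
After 7 (tell()): offset=7
After 8 (seek(-1, END)): offset=18
After 9 (seek(-19, END)): offset=0
After 10 (read(2)): returned 'R0', offset=2

Answer: 2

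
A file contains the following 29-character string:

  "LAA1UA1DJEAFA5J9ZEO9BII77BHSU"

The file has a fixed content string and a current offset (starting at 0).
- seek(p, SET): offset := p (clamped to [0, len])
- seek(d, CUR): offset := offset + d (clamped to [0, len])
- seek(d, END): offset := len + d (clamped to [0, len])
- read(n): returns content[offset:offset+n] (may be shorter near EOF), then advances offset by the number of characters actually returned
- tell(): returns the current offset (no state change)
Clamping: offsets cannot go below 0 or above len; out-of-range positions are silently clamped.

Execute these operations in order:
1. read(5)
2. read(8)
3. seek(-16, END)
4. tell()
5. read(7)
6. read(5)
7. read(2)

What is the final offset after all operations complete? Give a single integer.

After 1 (read(5)): returned 'LAA1U', offset=5
After 2 (read(8)): returned 'A1DJEAFA', offset=13
After 3 (seek(-16, END)): offset=13
After 4 (tell()): offset=13
After 5 (read(7)): returned '5J9ZEO9', offset=20
After 6 (read(5)): returned 'BII77', offset=25
After 7 (read(2)): returned 'BH', offset=27

Answer: 27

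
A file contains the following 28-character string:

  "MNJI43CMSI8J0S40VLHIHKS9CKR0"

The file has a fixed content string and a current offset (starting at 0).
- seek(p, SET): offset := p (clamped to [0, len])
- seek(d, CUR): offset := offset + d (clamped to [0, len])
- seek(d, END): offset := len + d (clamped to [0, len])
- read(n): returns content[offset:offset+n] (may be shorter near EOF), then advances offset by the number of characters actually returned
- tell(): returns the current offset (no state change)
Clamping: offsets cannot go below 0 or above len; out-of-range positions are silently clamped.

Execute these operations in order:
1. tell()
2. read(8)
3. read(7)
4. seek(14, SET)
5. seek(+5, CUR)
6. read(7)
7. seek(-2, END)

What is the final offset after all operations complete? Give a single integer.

Answer: 26

Derivation:
After 1 (tell()): offset=0
After 2 (read(8)): returned 'MNJI43CM', offset=8
After 3 (read(7)): returned 'SI8J0S4', offset=15
After 4 (seek(14, SET)): offset=14
After 5 (seek(+5, CUR)): offset=19
After 6 (read(7)): returned 'IHKS9CK', offset=26
After 7 (seek(-2, END)): offset=26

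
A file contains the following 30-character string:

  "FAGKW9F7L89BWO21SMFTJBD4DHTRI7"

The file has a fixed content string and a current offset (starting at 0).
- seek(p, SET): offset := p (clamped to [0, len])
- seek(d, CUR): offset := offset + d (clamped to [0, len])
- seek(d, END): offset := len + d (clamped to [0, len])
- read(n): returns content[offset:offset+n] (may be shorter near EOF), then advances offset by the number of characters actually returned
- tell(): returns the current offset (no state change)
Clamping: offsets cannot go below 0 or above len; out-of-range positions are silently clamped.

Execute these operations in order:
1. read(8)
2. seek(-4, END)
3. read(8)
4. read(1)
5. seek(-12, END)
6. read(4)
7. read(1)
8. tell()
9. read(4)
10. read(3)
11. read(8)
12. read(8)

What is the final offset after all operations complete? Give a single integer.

Answer: 30

Derivation:
After 1 (read(8)): returned 'FAGKW9F7', offset=8
After 2 (seek(-4, END)): offset=26
After 3 (read(8)): returned 'TRI7', offset=30
After 4 (read(1)): returned '', offset=30
After 5 (seek(-12, END)): offset=18
After 6 (read(4)): returned 'FTJB', offset=22
After 7 (read(1)): returned 'D', offset=23
After 8 (tell()): offset=23
After 9 (read(4)): returned '4DHT', offset=27
After 10 (read(3)): returned 'RI7', offset=30
After 11 (read(8)): returned '', offset=30
After 12 (read(8)): returned '', offset=30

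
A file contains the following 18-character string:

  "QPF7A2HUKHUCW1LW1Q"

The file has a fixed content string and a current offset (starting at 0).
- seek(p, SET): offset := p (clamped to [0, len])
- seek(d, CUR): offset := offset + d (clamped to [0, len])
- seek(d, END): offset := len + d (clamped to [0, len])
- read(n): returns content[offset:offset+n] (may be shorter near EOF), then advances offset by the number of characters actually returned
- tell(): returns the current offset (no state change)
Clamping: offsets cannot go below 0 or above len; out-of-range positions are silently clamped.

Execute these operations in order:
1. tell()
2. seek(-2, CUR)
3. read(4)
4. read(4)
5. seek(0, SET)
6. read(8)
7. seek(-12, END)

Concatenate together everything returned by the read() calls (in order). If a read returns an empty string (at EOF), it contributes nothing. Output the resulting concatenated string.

Answer: QPF7A2HUQPF7A2HU

Derivation:
After 1 (tell()): offset=0
After 2 (seek(-2, CUR)): offset=0
After 3 (read(4)): returned 'QPF7', offset=4
After 4 (read(4)): returned 'A2HU', offset=8
After 5 (seek(0, SET)): offset=0
After 6 (read(8)): returned 'QPF7A2HU', offset=8
After 7 (seek(-12, END)): offset=6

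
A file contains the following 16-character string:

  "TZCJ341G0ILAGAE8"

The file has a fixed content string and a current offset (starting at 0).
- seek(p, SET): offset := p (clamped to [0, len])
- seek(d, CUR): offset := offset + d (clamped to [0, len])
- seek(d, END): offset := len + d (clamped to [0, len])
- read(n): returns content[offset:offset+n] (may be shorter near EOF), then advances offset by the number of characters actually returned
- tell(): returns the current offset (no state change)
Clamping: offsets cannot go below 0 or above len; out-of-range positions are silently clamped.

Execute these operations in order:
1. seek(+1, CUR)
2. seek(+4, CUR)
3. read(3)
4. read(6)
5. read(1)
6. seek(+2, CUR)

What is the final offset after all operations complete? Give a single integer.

After 1 (seek(+1, CUR)): offset=1
After 2 (seek(+4, CUR)): offset=5
After 3 (read(3)): returned '41G', offset=8
After 4 (read(6)): returned '0ILAGA', offset=14
After 5 (read(1)): returned 'E', offset=15
After 6 (seek(+2, CUR)): offset=16

Answer: 16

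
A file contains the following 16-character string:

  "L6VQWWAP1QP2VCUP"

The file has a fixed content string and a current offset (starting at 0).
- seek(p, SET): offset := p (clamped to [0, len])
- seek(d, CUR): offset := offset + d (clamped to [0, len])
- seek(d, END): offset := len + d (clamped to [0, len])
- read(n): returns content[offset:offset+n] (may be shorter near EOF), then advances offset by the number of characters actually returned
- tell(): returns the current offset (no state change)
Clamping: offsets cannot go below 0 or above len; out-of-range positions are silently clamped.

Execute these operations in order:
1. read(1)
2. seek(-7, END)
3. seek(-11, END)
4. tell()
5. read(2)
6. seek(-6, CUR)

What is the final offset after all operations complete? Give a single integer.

Answer: 1

Derivation:
After 1 (read(1)): returned 'L', offset=1
After 2 (seek(-7, END)): offset=9
After 3 (seek(-11, END)): offset=5
After 4 (tell()): offset=5
After 5 (read(2)): returned 'WA', offset=7
After 6 (seek(-6, CUR)): offset=1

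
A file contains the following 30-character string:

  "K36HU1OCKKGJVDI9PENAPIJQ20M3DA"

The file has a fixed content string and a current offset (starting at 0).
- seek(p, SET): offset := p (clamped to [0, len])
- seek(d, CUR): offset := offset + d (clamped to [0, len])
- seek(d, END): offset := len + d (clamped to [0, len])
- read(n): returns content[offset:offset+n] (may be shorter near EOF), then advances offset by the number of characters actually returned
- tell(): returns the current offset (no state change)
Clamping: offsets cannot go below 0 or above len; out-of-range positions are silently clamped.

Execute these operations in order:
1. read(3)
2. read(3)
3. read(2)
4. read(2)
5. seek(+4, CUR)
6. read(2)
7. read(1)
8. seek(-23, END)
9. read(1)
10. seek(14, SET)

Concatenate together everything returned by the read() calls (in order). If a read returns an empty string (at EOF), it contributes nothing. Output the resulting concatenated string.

After 1 (read(3)): returned 'K36', offset=3
After 2 (read(3)): returned 'HU1', offset=6
After 3 (read(2)): returned 'OC', offset=8
After 4 (read(2)): returned 'KK', offset=10
After 5 (seek(+4, CUR)): offset=14
After 6 (read(2)): returned 'I9', offset=16
After 7 (read(1)): returned 'P', offset=17
After 8 (seek(-23, END)): offset=7
After 9 (read(1)): returned 'C', offset=8
After 10 (seek(14, SET)): offset=14

Answer: K36HU1OCKKI9PC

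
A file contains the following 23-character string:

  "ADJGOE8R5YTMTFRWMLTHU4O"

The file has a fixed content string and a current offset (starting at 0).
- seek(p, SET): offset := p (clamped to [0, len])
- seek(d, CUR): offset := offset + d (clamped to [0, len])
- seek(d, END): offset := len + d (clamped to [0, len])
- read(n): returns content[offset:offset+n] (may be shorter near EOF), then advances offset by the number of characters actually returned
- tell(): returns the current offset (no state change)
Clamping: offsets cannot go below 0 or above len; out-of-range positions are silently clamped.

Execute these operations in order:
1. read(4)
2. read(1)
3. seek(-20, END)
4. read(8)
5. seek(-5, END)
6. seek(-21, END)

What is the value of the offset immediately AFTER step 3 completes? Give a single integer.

After 1 (read(4)): returned 'ADJG', offset=4
After 2 (read(1)): returned 'O', offset=5
After 3 (seek(-20, END)): offset=3

Answer: 3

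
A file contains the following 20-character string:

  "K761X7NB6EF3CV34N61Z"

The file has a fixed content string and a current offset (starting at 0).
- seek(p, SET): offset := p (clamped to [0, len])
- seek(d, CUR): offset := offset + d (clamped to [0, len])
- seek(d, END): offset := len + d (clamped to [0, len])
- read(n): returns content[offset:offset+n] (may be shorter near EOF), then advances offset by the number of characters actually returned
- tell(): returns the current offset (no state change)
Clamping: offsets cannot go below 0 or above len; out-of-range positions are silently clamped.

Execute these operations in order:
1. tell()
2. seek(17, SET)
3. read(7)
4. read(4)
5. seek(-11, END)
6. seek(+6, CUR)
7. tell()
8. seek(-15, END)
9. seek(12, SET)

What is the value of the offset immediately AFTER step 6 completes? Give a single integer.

After 1 (tell()): offset=0
After 2 (seek(17, SET)): offset=17
After 3 (read(7)): returned '61Z', offset=20
After 4 (read(4)): returned '', offset=20
After 5 (seek(-11, END)): offset=9
After 6 (seek(+6, CUR)): offset=15

Answer: 15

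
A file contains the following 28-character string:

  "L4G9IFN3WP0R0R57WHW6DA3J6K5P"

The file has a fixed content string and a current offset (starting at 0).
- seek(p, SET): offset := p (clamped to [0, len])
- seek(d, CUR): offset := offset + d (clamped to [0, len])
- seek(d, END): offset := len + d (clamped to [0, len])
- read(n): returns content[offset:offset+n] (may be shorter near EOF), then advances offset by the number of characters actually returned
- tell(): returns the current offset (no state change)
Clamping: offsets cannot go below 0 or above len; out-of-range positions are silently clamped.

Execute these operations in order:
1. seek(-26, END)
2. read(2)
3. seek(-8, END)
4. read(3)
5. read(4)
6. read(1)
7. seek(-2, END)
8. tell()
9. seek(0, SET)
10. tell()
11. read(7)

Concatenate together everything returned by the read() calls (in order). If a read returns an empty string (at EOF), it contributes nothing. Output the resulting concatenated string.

Answer: G9DA3J6K5PL4G9IFN

Derivation:
After 1 (seek(-26, END)): offset=2
After 2 (read(2)): returned 'G9', offset=4
After 3 (seek(-8, END)): offset=20
After 4 (read(3)): returned 'DA3', offset=23
After 5 (read(4)): returned 'J6K5', offset=27
After 6 (read(1)): returned 'P', offset=28
After 7 (seek(-2, END)): offset=26
After 8 (tell()): offset=26
After 9 (seek(0, SET)): offset=0
After 10 (tell()): offset=0
After 11 (read(7)): returned 'L4G9IFN', offset=7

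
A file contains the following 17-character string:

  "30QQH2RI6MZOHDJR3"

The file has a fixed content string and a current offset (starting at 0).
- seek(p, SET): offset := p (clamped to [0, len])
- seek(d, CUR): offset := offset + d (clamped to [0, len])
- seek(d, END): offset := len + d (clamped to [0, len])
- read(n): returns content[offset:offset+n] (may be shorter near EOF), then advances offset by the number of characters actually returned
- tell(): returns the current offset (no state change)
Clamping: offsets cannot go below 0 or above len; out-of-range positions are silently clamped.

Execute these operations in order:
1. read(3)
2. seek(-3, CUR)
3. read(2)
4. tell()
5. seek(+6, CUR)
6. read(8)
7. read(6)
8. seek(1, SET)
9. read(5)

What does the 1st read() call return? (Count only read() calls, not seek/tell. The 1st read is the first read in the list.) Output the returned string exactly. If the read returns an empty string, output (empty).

After 1 (read(3)): returned '30Q', offset=3
After 2 (seek(-3, CUR)): offset=0
After 3 (read(2)): returned '30', offset=2
After 4 (tell()): offset=2
After 5 (seek(+6, CUR)): offset=8
After 6 (read(8)): returned '6MZOHDJR', offset=16
After 7 (read(6)): returned '3', offset=17
After 8 (seek(1, SET)): offset=1
After 9 (read(5)): returned '0QQH2', offset=6

Answer: 30Q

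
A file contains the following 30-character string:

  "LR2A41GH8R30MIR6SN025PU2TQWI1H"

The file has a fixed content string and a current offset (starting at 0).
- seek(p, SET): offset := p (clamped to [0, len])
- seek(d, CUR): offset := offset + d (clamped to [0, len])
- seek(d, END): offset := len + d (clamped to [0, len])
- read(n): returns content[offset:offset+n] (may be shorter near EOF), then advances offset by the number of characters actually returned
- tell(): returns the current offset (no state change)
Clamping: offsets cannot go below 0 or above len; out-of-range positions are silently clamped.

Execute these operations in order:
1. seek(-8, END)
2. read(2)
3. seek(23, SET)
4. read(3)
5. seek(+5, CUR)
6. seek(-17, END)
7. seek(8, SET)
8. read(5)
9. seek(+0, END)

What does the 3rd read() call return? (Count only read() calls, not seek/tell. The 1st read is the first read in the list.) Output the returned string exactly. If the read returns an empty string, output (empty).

Answer: 8R30M

Derivation:
After 1 (seek(-8, END)): offset=22
After 2 (read(2)): returned 'U2', offset=24
After 3 (seek(23, SET)): offset=23
After 4 (read(3)): returned '2TQ', offset=26
After 5 (seek(+5, CUR)): offset=30
After 6 (seek(-17, END)): offset=13
After 7 (seek(8, SET)): offset=8
After 8 (read(5)): returned '8R30M', offset=13
After 9 (seek(+0, END)): offset=30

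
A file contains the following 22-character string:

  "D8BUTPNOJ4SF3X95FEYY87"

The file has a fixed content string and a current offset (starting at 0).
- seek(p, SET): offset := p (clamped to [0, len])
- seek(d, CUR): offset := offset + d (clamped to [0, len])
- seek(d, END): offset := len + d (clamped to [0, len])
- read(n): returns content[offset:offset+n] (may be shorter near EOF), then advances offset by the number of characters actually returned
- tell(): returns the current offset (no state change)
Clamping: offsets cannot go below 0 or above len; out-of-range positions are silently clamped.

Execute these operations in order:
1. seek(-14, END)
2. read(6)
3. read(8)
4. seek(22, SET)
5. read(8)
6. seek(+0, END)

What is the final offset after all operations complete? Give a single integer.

Answer: 22

Derivation:
After 1 (seek(-14, END)): offset=8
After 2 (read(6)): returned 'J4SF3X', offset=14
After 3 (read(8)): returned '95FEYY87', offset=22
After 4 (seek(22, SET)): offset=22
After 5 (read(8)): returned '', offset=22
After 6 (seek(+0, END)): offset=22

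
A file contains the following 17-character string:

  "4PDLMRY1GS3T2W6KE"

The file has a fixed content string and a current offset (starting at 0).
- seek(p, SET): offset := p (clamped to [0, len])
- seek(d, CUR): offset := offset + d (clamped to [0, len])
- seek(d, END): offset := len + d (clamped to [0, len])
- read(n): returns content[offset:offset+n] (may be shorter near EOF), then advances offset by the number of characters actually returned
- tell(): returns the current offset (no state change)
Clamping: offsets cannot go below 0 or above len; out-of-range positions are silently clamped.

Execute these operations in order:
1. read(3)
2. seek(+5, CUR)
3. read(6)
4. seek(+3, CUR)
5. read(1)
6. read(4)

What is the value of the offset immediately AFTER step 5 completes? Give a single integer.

After 1 (read(3)): returned '4PD', offset=3
After 2 (seek(+5, CUR)): offset=8
After 3 (read(6)): returned 'GS3T2W', offset=14
After 4 (seek(+3, CUR)): offset=17
After 5 (read(1)): returned '', offset=17

Answer: 17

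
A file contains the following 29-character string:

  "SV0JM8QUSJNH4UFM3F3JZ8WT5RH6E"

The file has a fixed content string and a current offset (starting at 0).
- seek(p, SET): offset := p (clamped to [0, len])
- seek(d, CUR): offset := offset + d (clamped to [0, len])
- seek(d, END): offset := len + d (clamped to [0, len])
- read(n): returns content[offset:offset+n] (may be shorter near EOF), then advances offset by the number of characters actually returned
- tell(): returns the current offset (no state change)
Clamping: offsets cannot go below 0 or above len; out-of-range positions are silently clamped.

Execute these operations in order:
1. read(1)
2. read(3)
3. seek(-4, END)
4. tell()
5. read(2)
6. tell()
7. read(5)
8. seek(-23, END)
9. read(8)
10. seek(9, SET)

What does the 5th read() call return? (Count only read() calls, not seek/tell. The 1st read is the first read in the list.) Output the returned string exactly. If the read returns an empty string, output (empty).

After 1 (read(1)): returned 'S', offset=1
After 2 (read(3)): returned 'V0J', offset=4
After 3 (seek(-4, END)): offset=25
After 4 (tell()): offset=25
After 5 (read(2)): returned 'RH', offset=27
After 6 (tell()): offset=27
After 7 (read(5)): returned '6E', offset=29
After 8 (seek(-23, END)): offset=6
After 9 (read(8)): returned 'QUSJNH4U', offset=14
After 10 (seek(9, SET)): offset=9

Answer: QUSJNH4U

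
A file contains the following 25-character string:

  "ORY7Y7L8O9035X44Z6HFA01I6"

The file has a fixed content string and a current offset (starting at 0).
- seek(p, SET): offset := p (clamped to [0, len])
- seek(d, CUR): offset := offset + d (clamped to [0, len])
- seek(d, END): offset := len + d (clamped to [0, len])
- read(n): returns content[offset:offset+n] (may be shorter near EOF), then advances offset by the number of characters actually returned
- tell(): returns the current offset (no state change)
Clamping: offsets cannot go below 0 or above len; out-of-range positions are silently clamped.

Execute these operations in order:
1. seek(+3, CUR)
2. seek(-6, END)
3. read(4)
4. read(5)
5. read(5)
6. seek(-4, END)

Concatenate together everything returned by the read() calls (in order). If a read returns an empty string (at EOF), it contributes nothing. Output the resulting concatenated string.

Answer: FA01I6

Derivation:
After 1 (seek(+3, CUR)): offset=3
After 2 (seek(-6, END)): offset=19
After 3 (read(4)): returned 'FA01', offset=23
After 4 (read(5)): returned 'I6', offset=25
After 5 (read(5)): returned '', offset=25
After 6 (seek(-4, END)): offset=21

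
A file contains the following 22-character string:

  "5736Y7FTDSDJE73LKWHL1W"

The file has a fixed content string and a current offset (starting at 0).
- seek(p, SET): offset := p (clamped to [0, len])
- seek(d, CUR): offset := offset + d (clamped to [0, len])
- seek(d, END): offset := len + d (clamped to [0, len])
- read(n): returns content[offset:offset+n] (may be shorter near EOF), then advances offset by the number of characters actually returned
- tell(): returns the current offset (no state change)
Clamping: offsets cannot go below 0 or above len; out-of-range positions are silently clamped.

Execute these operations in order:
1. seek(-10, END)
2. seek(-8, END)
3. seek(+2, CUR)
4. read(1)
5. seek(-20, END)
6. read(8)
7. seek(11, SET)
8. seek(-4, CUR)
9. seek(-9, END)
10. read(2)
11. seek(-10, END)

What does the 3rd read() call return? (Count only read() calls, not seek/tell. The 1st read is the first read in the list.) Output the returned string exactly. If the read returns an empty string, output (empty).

Answer: 73

Derivation:
After 1 (seek(-10, END)): offset=12
After 2 (seek(-8, END)): offset=14
After 3 (seek(+2, CUR)): offset=16
After 4 (read(1)): returned 'K', offset=17
After 5 (seek(-20, END)): offset=2
After 6 (read(8)): returned '36Y7FTDS', offset=10
After 7 (seek(11, SET)): offset=11
After 8 (seek(-4, CUR)): offset=7
After 9 (seek(-9, END)): offset=13
After 10 (read(2)): returned '73', offset=15
After 11 (seek(-10, END)): offset=12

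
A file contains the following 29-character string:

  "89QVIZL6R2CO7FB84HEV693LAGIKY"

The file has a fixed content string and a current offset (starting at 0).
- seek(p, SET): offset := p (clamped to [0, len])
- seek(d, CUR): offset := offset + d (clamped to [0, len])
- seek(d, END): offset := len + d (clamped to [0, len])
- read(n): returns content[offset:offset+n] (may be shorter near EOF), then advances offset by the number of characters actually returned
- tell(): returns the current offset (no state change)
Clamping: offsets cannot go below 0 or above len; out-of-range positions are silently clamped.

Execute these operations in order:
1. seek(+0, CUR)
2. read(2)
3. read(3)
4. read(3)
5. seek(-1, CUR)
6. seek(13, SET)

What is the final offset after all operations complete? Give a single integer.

After 1 (seek(+0, CUR)): offset=0
After 2 (read(2)): returned '89', offset=2
After 3 (read(3)): returned 'QVI', offset=5
After 4 (read(3)): returned 'ZL6', offset=8
After 5 (seek(-1, CUR)): offset=7
After 6 (seek(13, SET)): offset=13

Answer: 13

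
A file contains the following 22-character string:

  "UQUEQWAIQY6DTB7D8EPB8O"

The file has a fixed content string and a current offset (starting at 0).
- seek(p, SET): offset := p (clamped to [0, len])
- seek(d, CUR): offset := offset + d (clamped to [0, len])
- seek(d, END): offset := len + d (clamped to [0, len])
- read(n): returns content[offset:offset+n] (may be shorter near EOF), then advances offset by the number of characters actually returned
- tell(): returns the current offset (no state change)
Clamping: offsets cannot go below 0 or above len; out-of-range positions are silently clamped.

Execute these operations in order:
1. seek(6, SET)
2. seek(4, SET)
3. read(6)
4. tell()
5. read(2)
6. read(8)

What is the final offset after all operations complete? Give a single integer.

Answer: 20

Derivation:
After 1 (seek(6, SET)): offset=6
After 2 (seek(4, SET)): offset=4
After 3 (read(6)): returned 'QWAIQY', offset=10
After 4 (tell()): offset=10
After 5 (read(2)): returned '6D', offset=12
After 6 (read(8)): returned 'TB7D8EPB', offset=20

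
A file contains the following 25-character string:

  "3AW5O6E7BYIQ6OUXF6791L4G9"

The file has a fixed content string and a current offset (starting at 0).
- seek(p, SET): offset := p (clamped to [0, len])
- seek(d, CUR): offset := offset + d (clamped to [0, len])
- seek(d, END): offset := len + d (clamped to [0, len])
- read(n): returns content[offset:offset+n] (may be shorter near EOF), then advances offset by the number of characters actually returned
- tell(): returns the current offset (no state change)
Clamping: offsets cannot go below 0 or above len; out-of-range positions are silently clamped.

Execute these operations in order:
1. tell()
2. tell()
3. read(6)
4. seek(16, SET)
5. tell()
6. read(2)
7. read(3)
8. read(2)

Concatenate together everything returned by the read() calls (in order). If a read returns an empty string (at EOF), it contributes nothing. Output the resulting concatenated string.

After 1 (tell()): offset=0
After 2 (tell()): offset=0
After 3 (read(6)): returned '3AW5O6', offset=6
After 4 (seek(16, SET)): offset=16
After 5 (tell()): offset=16
After 6 (read(2)): returned 'F6', offset=18
After 7 (read(3)): returned '791', offset=21
After 8 (read(2)): returned 'L4', offset=23

Answer: 3AW5O6F6791L4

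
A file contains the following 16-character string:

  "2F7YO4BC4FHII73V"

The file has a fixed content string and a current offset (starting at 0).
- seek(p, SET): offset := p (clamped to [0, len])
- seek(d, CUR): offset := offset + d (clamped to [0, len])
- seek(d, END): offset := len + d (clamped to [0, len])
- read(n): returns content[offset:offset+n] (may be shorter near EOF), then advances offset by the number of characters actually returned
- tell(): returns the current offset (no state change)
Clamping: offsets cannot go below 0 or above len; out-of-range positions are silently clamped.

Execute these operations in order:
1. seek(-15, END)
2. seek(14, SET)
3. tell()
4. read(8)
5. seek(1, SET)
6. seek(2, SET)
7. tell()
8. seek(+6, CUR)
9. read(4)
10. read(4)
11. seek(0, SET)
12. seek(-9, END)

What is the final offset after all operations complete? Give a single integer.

After 1 (seek(-15, END)): offset=1
After 2 (seek(14, SET)): offset=14
After 3 (tell()): offset=14
After 4 (read(8)): returned '3V', offset=16
After 5 (seek(1, SET)): offset=1
After 6 (seek(2, SET)): offset=2
After 7 (tell()): offset=2
After 8 (seek(+6, CUR)): offset=8
After 9 (read(4)): returned '4FHI', offset=12
After 10 (read(4)): returned 'I73V', offset=16
After 11 (seek(0, SET)): offset=0
After 12 (seek(-9, END)): offset=7

Answer: 7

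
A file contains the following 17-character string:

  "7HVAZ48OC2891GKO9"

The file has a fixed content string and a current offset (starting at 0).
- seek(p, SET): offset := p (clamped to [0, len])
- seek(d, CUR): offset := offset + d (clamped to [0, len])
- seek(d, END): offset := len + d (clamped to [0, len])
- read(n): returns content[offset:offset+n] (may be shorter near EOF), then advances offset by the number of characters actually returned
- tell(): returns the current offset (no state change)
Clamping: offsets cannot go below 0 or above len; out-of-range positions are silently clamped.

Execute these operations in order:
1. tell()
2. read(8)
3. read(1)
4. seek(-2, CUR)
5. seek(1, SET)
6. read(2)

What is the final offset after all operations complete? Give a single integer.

Answer: 3

Derivation:
After 1 (tell()): offset=0
After 2 (read(8)): returned '7HVAZ48O', offset=8
After 3 (read(1)): returned 'C', offset=9
After 4 (seek(-2, CUR)): offset=7
After 5 (seek(1, SET)): offset=1
After 6 (read(2)): returned 'HV', offset=3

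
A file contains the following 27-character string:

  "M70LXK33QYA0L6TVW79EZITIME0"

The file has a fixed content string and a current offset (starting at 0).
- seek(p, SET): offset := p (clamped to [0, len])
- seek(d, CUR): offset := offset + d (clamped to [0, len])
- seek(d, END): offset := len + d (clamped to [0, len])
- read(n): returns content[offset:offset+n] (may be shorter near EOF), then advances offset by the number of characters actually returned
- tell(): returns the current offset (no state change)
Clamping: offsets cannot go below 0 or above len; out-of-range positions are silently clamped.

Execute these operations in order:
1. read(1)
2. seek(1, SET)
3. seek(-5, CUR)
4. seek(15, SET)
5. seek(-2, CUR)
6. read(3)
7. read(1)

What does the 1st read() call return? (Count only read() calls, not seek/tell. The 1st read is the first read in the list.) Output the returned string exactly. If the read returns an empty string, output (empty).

After 1 (read(1)): returned 'M', offset=1
After 2 (seek(1, SET)): offset=1
After 3 (seek(-5, CUR)): offset=0
After 4 (seek(15, SET)): offset=15
After 5 (seek(-2, CUR)): offset=13
After 6 (read(3)): returned '6TV', offset=16
After 7 (read(1)): returned 'W', offset=17

Answer: M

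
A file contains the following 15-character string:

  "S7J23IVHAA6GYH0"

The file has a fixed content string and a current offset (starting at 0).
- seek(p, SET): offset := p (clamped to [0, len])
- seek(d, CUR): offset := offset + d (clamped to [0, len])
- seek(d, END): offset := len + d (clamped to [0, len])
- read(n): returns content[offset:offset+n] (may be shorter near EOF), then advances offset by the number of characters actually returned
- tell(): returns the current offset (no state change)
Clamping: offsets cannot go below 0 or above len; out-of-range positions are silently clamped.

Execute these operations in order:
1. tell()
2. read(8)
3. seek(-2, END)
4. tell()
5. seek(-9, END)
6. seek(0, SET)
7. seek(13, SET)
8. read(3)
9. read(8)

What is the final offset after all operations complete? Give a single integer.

Answer: 15

Derivation:
After 1 (tell()): offset=0
After 2 (read(8)): returned 'S7J23IVH', offset=8
After 3 (seek(-2, END)): offset=13
After 4 (tell()): offset=13
After 5 (seek(-9, END)): offset=6
After 6 (seek(0, SET)): offset=0
After 7 (seek(13, SET)): offset=13
After 8 (read(3)): returned 'H0', offset=15
After 9 (read(8)): returned '', offset=15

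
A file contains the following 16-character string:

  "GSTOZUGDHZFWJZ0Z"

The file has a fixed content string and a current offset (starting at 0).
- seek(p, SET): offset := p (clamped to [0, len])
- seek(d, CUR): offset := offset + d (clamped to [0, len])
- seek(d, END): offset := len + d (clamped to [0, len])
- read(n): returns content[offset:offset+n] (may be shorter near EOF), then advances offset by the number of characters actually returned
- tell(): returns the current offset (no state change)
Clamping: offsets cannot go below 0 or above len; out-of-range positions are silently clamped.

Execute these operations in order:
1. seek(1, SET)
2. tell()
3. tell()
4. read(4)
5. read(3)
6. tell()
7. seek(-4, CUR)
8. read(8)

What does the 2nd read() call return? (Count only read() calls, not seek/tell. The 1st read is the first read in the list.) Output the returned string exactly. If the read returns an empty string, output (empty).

After 1 (seek(1, SET)): offset=1
After 2 (tell()): offset=1
After 3 (tell()): offset=1
After 4 (read(4)): returned 'STOZ', offset=5
After 5 (read(3)): returned 'UGD', offset=8
After 6 (tell()): offset=8
After 7 (seek(-4, CUR)): offset=4
After 8 (read(8)): returned 'ZUGDHZFW', offset=12

Answer: UGD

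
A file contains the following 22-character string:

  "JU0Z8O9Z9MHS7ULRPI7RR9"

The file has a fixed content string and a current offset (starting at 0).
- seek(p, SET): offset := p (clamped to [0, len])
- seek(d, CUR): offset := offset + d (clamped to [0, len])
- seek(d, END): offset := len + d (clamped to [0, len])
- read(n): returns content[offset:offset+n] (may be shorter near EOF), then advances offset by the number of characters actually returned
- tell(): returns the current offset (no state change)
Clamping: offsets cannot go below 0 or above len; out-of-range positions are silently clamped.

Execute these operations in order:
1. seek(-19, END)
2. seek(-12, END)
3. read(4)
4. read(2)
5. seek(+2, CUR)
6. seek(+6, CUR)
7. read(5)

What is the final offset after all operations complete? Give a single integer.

Answer: 22

Derivation:
After 1 (seek(-19, END)): offset=3
After 2 (seek(-12, END)): offset=10
After 3 (read(4)): returned 'HS7U', offset=14
After 4 (read(2)): returned 'LR', offset=16
After 5 (seek(+2, CUR)): offset=18
After 6 (seek(+6, CUR)): offset=22
After 7 (read(5)): returned '', offset=22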